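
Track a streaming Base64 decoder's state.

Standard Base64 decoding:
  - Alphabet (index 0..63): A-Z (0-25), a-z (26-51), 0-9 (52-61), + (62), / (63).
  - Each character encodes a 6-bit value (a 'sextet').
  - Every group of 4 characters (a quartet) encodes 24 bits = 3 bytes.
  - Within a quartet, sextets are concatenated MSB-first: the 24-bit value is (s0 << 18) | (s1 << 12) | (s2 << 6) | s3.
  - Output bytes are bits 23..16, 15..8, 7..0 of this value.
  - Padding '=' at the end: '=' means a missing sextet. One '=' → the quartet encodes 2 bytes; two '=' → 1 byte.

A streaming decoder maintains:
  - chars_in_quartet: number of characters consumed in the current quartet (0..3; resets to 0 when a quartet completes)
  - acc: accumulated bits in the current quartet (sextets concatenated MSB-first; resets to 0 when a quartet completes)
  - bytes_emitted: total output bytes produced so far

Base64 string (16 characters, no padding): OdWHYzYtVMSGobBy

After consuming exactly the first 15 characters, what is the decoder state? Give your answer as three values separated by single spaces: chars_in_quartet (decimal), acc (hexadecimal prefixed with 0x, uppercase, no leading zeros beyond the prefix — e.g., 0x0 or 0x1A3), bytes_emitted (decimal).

After char 0 ('O'=14): chars_in_quartet=1 acc=0xE bytes_emitted=0
After char 1 ('d'=29): chars_in_quartet=2 acc=0x39D bytes_emitted=0
After char 2 ('W'=22): chars_in_quartet=3 acc=0xE756 bytes_emitted=0
After char 3 ('H'=7): chars_in_quartet=4 acc=0x39D587 -> emit 39 D5 87, reset; bytes_emitted=3
After char 4 ('Y'=24): chars_in_quartet=1 acc=0x18 bytes_emitted=3
After char 5 ('z'=51): chars_in_quartet=2 acc=0x633 bytes_emitted=3
After char 6 ('Y'=24): chars_in_quartet=3 acc=0x18CD8 bytes_emitted=3
After char 7 ('t'=45): chars_in_quartet=4 acc=0x63362D -> emit 63 36 2D, reset; bytes_emitted=6
After char 8 ('V'=21): chars_in_quartet=1 acc=0x15 bytes_emitted=6
After char 9 ('M'=12): chars_in_quartet=2 acc=0x54C bytes_emitted=6
After char 10 ('S'=18): chars_in_quartet=3 acc=0x15312 bytes_emitted=6
After char 11 ('G'=6): chars_in_quartet=4 acc=0x54C486 -> emit 54 C4 86, reset; bytes_emitted=9
After char 12 ('o'=40): chars_in_quartet=1 acc=0x28 bytes_emitted=9
After char 13 ('b'=27): chars_in_quartet=2 acc=0xA1B bytes_emitted=9
After char 14 ('B'=1): chars_in_quartet=3 acc=0x286C1 bytes_emitted=9

Answer: 3 0x286C1 9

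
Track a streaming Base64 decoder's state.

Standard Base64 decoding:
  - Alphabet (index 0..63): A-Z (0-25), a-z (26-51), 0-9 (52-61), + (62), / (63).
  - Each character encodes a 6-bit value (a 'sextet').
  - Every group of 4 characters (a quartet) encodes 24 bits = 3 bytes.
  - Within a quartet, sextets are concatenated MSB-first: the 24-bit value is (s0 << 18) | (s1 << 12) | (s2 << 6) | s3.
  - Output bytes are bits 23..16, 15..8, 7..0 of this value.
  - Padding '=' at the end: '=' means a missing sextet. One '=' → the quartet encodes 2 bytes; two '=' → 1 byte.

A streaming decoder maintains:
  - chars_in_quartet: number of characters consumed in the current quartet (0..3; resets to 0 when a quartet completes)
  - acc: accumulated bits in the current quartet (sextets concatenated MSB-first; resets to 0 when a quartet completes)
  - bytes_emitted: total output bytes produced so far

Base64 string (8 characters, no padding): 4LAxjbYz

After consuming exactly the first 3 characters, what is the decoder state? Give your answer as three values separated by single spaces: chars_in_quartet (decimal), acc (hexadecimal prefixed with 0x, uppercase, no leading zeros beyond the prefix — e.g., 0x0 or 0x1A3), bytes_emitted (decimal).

After char 0 ('4'=56): chars_in_quartet=1 acc=0x38 bytes_emitted=0
After char 1 ('L'=11): chars_in_quartet=2 acc=0xE0B bytes_emitted=0
After char 2 ('A'=0): chars_in_quartet=3 acc=0x382C0 bytes_emitted=0

Answer: 3 0x382C0 0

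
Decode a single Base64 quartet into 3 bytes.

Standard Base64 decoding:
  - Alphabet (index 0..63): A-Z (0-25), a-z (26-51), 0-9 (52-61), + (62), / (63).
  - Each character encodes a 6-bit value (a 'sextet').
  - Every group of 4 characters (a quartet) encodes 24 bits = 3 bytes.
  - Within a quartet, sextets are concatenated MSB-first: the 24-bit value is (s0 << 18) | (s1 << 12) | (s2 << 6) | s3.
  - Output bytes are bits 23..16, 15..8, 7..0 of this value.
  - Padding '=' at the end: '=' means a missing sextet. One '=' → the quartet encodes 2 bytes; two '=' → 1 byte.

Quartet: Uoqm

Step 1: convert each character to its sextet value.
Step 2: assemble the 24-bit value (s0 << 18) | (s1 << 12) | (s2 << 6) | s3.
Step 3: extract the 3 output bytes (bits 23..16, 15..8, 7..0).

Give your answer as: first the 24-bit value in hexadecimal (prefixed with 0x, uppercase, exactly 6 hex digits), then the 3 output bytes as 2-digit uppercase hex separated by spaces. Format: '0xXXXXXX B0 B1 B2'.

Sextets: U=20, o=40, q=42, m=38
24-bit: (20<<18) | (40<<12) | (42<<6) | 38
      = 0x500000 | 0x028000 | 0x000A80 | 0x000026
      = 0x528AA6
Bytes: (v>>16)&0xFF=52, (v>>8)&0xFF=8A, v&0xFF=A6

Answer: 0x528AA6 52 8A A6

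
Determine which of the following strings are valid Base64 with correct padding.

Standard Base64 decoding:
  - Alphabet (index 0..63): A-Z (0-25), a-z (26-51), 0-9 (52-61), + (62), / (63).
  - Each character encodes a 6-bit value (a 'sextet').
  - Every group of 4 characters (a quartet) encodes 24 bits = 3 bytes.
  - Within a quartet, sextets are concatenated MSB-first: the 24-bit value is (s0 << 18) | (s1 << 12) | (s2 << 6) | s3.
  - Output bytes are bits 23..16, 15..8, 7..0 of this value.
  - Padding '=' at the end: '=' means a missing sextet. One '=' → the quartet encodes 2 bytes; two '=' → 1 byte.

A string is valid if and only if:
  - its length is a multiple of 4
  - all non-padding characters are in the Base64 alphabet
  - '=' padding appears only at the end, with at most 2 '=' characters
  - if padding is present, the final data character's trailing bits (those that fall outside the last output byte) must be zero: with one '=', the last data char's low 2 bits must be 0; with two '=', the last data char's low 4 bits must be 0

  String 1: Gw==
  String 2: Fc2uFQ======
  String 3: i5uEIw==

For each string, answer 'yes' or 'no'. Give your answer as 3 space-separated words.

String 1: 'Gw==' → valid
String 2: 'Fc2uFQ======' → invalid (6 pad chars (max 2))
String 3: 'i5uEIw==' → valid

Answer: yes no yes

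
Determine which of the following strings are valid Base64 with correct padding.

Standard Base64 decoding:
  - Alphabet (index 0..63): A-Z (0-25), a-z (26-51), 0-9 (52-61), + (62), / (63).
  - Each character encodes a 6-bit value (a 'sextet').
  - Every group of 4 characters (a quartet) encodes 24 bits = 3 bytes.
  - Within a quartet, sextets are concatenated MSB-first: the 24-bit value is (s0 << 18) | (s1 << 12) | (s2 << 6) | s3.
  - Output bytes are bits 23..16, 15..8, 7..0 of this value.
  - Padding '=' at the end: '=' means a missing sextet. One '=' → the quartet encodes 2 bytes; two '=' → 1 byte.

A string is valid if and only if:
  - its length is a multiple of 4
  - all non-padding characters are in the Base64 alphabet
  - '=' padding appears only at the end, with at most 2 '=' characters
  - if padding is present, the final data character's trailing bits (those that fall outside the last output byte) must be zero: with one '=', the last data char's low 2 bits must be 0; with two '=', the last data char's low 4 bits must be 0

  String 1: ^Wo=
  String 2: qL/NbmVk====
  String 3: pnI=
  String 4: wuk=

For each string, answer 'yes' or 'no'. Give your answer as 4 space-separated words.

Answer: no no yes yes

Derivation:
String 1: '^Wo=' → invalid (bad char(s): ['^'])
String 2: 'qL/NbmVk====' → invalid (4 pad chars (max 2))
String 3: 'pnI=' → valid
String 4: 'wuk=' → valid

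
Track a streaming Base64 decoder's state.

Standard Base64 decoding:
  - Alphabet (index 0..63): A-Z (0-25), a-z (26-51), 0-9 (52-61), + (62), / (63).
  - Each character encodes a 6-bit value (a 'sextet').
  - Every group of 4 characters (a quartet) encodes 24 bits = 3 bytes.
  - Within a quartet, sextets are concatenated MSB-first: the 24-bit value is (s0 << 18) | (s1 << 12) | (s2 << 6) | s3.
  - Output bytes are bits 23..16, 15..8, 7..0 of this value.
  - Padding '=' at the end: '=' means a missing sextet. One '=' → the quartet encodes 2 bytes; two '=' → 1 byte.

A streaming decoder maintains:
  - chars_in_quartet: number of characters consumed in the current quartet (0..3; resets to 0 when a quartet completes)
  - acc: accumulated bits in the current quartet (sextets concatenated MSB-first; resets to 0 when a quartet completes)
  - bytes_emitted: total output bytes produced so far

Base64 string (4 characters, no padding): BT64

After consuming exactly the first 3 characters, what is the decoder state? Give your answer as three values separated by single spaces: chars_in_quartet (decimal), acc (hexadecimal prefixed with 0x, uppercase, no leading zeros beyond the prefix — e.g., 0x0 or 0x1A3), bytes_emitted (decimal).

Answer: 3 0x14FA 0

Derivation:
After char 0 ('B'=1): chars_in_quartet=1 acc=0x1 bytes_emitted=0
After char 1 ('T'=19): chars_in_quartet=2 acc=0x53 bytes_emitted=0
After char 2 ('6'=58): chars_in_quartet=3 acc=0x14FA bytes_emitted=0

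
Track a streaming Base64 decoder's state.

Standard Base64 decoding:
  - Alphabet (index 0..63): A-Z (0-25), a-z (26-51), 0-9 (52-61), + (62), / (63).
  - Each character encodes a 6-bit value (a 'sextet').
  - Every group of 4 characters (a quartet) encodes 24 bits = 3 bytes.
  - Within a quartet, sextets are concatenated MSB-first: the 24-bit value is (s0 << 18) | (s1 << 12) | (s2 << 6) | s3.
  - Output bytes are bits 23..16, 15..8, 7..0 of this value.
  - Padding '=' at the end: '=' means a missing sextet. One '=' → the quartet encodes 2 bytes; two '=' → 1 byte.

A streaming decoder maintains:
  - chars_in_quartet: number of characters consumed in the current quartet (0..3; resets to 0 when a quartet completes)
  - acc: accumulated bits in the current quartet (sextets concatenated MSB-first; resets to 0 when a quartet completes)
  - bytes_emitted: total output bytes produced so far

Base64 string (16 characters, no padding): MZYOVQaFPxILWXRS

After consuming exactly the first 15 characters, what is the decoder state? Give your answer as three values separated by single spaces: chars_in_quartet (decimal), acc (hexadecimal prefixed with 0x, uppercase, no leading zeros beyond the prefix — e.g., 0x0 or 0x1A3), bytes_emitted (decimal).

Answer: 3 0x165D1 9

Derivation:
After char 0 ('M'=12): chars_in_quartet=1 acc=0xC bytes_emitted=0
After char 1 ('Z'=25): chars_in_quartet=2 acc=0x319 bytes_emitted=0
After char 2 ('Y'=24): chars_in_quartet=3 acc=0xC658 bytes_emitted=0
After char 3 ('O'=14): chars_in_quartet=4 acc=0x31960E -> emit 31 96 0E, reset; bytes_emitted=3
After char 4 ('V'=21): chars_in_quartet=1 acc=0x15 bytes_emitted=3
After char 5 ('Q'=16): chars_in_quartet=2 acc=0x550 bytes_emitted=3
After char 6 ('a'=26): chars_in_quartet=3 acc=0x1541A bytes_emitted=3
After char 7 ('F'=5): chars_in_quartet=4 acc=0x550685 -> emit 55 06 85, reset; bytes_emitted=6
After char 8 ('P'=15): chars_in_quartet=1 acc=0xF bytes_emitted=6
After char 9 ('x'=49): chars_in_quartet=2 acc=0x3F1 bytes_emitted=6
After char 10 ('I'=8): chars_in_quartet=3 acc=0xFC48 bytes_emitted=6
After char 11 ('L'=11): chars_in_quartet=4 acc=0x3F120B -> emit 3F 12 0B, reset; bytes_emitted=9
After char 12 ('W'=22): chars_in_quartet=1 acc=0x16 bytes_emitted=9
After char 13 ('X'=23): chars_in_quartet=2 acc=0x597 bytes_emitted=9
After char 14 ('R'=17): chars_in_quartet=3 acc=0x165D1 bytes_emitted=9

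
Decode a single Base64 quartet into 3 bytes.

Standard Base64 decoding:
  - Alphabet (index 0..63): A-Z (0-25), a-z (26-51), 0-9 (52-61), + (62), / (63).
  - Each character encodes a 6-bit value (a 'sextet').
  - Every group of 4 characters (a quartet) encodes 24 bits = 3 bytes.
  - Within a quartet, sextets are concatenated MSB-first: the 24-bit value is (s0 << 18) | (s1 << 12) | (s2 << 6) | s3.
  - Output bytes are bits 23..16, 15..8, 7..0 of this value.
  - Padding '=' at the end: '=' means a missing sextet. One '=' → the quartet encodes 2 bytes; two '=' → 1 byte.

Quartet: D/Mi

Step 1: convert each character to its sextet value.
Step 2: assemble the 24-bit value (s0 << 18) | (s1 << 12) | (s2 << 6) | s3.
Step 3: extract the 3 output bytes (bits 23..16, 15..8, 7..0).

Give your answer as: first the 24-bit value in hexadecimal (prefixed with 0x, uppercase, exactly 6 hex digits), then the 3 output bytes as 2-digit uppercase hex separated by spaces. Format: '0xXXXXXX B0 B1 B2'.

Sextets: D=3, /=63, M=12, i=34
24-bit: (3<<18) | (63<<12) | (12<<6) | 34
      = 0x0C0000 | 0x03F000 | 0x000300 | 0x000022
      = 0x0FF322
Bytes: (v>>16)&0xFF=0F, (v>>8)&0xFF=F3, v&0xFF=22

Answer: 0x0FF322 0F F3 22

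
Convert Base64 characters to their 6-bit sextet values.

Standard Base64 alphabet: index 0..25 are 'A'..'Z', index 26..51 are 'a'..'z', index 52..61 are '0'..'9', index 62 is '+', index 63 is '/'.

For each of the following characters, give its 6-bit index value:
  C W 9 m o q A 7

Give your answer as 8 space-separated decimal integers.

Answer: 2 22 61 38 40 42 0 59

Derivation:
'C': A..Z range, ord('C') − ord('A') = 2
'W': A..Z range, ord('W') − ord('A') = 22
'9': 0..9 range, 52 + ord('9') − ord('0') = 61
'm': a..z range, 26 + ord('m') − ord('a') = 38
'o': a..z range, 26 + ord('o') − ord('a') = 40
'q': a..z range, 26 + ord('q') − ord('a') = 42
'A': A..Z range, ord('A') − ord('A') = 0
'7': 0..9 range, 52 + ord('7') − ord('0') = 59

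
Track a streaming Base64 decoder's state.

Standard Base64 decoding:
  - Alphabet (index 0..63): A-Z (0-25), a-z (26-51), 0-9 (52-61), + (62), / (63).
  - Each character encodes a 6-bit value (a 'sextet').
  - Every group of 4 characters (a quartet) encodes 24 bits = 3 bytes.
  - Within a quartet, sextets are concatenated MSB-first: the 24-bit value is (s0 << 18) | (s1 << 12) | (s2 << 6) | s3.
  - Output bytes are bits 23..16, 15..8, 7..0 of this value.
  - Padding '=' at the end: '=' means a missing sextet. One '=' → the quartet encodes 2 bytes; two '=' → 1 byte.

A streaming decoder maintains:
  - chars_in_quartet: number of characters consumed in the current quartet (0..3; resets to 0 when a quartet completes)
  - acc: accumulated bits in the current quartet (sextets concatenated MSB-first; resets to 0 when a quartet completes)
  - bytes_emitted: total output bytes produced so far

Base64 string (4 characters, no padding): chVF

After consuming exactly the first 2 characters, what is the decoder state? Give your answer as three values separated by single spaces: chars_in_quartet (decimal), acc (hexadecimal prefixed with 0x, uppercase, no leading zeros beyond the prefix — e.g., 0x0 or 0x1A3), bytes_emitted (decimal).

Answer: 2 0x721 0

Derivation:
After char 0 ('c'=28): chars_in_quartet=1 acc=0x1C bytes_emitted=0
After char 1 ('h'=33): chars_in_quartet=2 acc=0x721 bytes_emitted=0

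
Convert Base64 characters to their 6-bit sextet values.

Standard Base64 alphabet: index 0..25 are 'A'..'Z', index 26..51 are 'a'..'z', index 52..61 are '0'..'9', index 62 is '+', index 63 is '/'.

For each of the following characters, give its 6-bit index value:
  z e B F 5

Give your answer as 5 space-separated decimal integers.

Answer: 51 30 1 5 57

Derivation:
'z': a..z range, 26 + ord('z') − ord('a') = 51
'e': a..z range, 26 + ord('e') − ord('a') = 30
'B': A..Z range, ord('B') − ord('A') = 1
'F': A..Z range, ord('F') − ord('A') = 5
'5': 0..9 range, 52 + ord('5') − ord('0') = 57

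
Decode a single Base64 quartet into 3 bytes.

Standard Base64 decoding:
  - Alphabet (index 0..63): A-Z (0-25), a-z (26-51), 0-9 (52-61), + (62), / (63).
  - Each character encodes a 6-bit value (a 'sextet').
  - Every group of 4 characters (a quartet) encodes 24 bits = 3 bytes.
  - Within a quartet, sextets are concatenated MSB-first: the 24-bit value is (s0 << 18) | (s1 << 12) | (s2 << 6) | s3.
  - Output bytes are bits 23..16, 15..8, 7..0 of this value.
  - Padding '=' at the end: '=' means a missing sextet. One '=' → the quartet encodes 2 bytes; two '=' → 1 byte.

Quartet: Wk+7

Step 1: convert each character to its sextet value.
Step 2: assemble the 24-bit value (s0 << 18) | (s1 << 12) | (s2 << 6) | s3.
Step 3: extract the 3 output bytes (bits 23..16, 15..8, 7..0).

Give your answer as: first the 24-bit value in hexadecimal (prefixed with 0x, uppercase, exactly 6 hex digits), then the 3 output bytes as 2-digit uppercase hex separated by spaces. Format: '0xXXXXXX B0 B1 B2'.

Answer: 0x5A4FBB 5A 4F BB

Derivation:
Sextets: W=22, k=36, +=62, 7=59
24-bit: (22<<18) | (36<<12) | (62<<6) | 59
      = 0x580000 | 0x024000 | 0x000F80 | 0x00003B
      = 0x5A4FBB
Bytes: (v>>16)&0xFF=5A, (v>>8)&0xFF=4F, v&0xFF=BB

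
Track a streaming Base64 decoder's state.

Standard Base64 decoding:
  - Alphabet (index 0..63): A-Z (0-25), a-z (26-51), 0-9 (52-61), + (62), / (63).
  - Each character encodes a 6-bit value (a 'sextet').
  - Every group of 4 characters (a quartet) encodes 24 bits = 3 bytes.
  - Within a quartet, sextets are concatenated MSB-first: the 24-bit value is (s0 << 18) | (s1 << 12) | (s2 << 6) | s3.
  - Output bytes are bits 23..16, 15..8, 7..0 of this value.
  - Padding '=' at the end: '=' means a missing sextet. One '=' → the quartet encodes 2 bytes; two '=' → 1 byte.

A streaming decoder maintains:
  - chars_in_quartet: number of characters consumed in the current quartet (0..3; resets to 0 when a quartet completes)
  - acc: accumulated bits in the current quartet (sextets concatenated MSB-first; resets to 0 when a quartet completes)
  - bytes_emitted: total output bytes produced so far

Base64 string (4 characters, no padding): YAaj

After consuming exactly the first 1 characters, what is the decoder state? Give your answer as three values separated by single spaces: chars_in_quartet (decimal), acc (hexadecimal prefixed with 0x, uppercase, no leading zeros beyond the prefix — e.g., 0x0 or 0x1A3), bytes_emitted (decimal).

After char 0 ('Y'=24): chars_in_quartet=1 acc=0x18 bytes_emitted=0

Answer: 1 0x18 0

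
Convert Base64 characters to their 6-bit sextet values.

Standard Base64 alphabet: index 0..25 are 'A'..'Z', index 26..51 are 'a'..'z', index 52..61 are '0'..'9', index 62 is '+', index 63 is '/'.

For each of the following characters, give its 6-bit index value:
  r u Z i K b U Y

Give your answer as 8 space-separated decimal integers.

'r': a..z range, 26 + ord('r') − ord('a') = 43
'u': a..z range, 26 + ord('u') − ord('a') = 46
'Z': A..Z range, ord('Z') − ord('A') = 25
'i': a..z range, 26 + ord('i') − ord('a') = 34
'K': A..Z range, ord('K') − ord('A') = 10
'b': a..z range, 26 + ord('b') − ord('a') = 27
'U': A..Z range, ord('U') − ord('A') = 20
'Y': A..Z range, ord('Y') − ord('A') = 24

Answer: 43 46 25 34 10 27 20 24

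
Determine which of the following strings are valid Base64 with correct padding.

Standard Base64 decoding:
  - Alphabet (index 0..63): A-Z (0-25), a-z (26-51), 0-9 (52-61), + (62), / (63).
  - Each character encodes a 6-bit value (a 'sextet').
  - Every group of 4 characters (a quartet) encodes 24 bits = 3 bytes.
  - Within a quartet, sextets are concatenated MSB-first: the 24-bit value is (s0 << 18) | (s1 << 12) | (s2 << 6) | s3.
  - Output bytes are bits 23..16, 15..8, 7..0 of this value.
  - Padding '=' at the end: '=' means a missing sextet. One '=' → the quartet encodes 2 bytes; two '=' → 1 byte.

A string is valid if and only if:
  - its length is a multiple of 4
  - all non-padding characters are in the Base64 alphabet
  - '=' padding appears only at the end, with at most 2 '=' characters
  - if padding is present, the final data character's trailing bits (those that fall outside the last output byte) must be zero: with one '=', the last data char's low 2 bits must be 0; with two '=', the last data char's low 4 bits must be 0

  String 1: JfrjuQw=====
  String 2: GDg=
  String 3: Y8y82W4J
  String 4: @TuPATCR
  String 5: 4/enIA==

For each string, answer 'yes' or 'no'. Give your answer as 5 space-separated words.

Answer: no yes yes no yes

Derivation:
String 1: 'JfrjuQw=====' → invalid (5 pad chars (max 2))
String 2: 'GDg=' → valid
String 3: 'Y8y82W4J' → valid
String 4: '@TuPATCR' → invalid (bad char(s): ['@'])
String 5: '4/enIA==' → valid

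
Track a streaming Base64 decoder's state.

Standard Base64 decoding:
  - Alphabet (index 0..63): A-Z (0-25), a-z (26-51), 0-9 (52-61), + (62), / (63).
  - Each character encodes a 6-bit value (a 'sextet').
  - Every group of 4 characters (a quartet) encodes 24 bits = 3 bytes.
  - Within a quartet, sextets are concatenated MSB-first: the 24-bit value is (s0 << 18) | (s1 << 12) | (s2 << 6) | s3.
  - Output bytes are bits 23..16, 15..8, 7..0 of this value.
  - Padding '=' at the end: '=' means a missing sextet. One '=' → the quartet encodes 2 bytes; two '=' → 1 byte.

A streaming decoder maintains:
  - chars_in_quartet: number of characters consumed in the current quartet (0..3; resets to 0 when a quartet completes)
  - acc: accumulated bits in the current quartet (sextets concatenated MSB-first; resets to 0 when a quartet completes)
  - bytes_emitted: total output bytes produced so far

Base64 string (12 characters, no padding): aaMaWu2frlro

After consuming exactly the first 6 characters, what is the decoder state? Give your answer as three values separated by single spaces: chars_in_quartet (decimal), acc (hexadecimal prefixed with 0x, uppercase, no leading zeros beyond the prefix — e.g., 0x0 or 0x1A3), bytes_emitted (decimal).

After char 0 ('a'=26): chars_in_quartet=1 acc=0x1A bytes_emitted=0
After char 1 ('a'=26): chars_in_quartet=2 acc=0x69A bytes_emitted=0
After char 2 ('M'=12): chars_in_quartet=3 acc=0x1A68C bytes_emitted=0
After char 3 ('a'=26): chars_in_quartet=4 acc=0x69A31A -> emit 69 A3 1A, reset; bytes_emitted=3
After char 4 ('W'=22): chars_in_quartet=1 acc=0x16 bytes_emitted=3
After char 5 ('u'=46): chars_in_quartet=2 acc=0x5AE bytes_emitted=3

Answer: 2 0x5AE 3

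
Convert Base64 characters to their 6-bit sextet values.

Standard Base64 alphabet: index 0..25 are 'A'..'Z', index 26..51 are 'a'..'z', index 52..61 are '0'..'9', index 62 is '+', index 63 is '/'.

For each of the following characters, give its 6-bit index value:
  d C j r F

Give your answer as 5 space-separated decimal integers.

Answer: 29 2 35 43 5

Derivation:
'd': a..z range, 26 + ord('d') − ord('a') = 29
'C': A..Z range, ord('C') − ord('A') = 2
'j': a..z range, 26 + ord('j') − ord('a') = 35
'r': a..z range, 26 + ord('r') − ord('a') = 43
'F': A..Z range, ord('F') − ord('A') = 5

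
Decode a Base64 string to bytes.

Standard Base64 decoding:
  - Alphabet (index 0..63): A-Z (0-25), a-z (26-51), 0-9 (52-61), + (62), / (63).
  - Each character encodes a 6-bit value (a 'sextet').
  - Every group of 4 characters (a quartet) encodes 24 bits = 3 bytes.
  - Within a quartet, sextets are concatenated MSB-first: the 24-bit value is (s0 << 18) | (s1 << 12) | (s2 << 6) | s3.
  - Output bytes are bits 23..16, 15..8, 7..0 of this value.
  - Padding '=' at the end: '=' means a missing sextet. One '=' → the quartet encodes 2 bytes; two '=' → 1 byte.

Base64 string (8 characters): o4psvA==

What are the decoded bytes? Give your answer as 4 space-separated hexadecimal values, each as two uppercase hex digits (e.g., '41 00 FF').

Answer: A3 8A 6C BC

Derivation:
After char 0 ('o'=40): chars_in_quartet=1 acc=0x28 bytes_emitted=0
After char 1 ('4'=56): chars_in_quartet=2 acc=0xA38 bytes_emitted=0
After char 2 ('p'=41): chars_in_quartet=3 acc=0x28E29 bytes_emitted=0
After char 3 ('s'=44): chars_in_quartet=4 acc=0xA38A6C -> emit A3 8A 6C, reset; bytes_emitted=3
After char 4 ('v'=47): chars_in_quartet=1 acc=0x2F bytes_emitted=3
After char 5 ('A'=0): chars_in_quartet=2 acc=0xBC0 bytes_emitted=3
Padding '==': partial quartet acc=0xBC0 -> emit BC; bytes_emitted=4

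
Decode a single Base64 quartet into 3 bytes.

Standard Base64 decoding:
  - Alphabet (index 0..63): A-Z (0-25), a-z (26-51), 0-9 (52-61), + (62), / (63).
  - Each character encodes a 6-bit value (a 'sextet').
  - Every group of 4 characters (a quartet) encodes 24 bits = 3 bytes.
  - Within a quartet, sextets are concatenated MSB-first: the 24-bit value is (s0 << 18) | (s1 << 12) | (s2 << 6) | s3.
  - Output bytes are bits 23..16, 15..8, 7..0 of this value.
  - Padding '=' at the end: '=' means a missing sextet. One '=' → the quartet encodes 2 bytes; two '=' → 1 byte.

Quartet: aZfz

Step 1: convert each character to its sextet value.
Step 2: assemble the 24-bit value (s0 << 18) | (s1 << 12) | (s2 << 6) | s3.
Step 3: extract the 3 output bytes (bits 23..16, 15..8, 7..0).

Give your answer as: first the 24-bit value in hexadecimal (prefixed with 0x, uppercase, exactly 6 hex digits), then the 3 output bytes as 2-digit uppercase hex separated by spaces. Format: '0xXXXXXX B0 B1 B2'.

Sextets: a=26, Z=25, f=31, z=51
24-bit: (26<<18) | (25<<12) | (31<<6) | 51
      = 0x680000 | 0x019000 | 0x0007C0 | 0x000033
      = 0x6997F3
Bytes: (v>>16)&0xFF=69, (v>>8)&0xFF=97, v&0xFF=F3

Answer: 0x6997F3 69 97 F3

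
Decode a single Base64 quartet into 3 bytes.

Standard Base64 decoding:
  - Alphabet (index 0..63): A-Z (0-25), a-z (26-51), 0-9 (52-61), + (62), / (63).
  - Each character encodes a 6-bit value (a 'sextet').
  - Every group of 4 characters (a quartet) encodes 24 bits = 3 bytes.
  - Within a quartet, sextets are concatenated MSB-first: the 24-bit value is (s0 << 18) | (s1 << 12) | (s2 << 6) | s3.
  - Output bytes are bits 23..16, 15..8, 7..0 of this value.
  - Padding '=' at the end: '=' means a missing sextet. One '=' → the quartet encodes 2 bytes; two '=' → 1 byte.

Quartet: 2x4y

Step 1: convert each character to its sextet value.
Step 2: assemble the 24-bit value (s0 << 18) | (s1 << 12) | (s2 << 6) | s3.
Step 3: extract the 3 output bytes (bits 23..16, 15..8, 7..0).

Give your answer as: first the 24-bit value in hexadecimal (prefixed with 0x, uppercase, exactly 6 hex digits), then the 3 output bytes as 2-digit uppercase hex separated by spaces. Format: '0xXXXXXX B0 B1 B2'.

Answer: 0xDB1E32 DB 1E 32

Derivation:
Sextets: 2=54, x=49, 4=56, y=50
24-bit: (54<<18) | (49<<12) | (56<<6) | 50
      = 0xD80000 | 0x031000 | 0x000E00 | 0x000032
      = 0xDB1E32
Bytes: (v>>16)&0xFF=DB, (v>>8)&0xFF=1E, v&0xFF=32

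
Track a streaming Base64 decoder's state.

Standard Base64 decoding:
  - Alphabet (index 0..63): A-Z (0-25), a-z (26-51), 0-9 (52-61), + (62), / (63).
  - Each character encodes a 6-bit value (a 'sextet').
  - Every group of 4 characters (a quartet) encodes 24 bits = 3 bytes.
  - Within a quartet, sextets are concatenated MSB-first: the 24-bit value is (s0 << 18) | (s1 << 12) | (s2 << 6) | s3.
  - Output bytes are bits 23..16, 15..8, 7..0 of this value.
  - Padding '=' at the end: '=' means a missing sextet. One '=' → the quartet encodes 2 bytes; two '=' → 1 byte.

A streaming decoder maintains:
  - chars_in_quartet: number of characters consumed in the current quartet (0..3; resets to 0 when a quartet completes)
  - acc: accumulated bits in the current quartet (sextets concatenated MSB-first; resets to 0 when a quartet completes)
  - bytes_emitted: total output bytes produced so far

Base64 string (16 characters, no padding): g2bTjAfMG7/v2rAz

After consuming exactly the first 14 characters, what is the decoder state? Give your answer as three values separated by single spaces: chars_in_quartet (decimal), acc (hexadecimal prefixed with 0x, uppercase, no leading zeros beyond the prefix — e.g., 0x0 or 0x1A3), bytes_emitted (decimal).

Answer: 2 0xDAB 9

Derivation:
After char 0 ('g'=32): chars_in_quartet=1 acc=0x20 bytes_emitted=0
After char 1 ('2'=54): chars_in_quartet=2 acc=0x836 bytes_emitted=0
After char 2 ('b'=27): chars_in_quartet=3 acc=0x20D9B bytes_emitted=0
After char 3 ('T'=19): chars_in_quartet=4 acc=0x8366D3 -> emit 83 66 D3, reset; bytes_emitted=3
After char 4 ('j'=35): chars_in_quartet=1 acc=0x23 bytes_emitted=3
After char 5 ('A'=0): chars_in_quartet=2 acc=0x8C0 bytes_emitted=3
After char 6 ('f'=31): chars_in_quartet=3 acc=0x2301F bytes_emitted=3
After char 7 ('M'=12): chars_in_quartet=4 acc=0x8C07CC -> emit 8C 07 CC, reset; bytes_emitted=6
After char 8 ('G'=6): chars_in_quartet=1 acc=0x6 bytes_emitted=6
After char 9 ('7'=59): chars_in_quartet=2 acc=0x1BB bytes_emitted=6
After char 10 ('/'=63): chars_in_quartet=3 acc=0x6EFF bytes_emitted=6
After char 11 ('v'=47): chars_in_quartet=4 acc=0x1BBFEF -> emit 1B BF EF, reset; bytes_emitted=9
After char 12 ('2'=54): chars_in_quartet=1 acc=0x36 bytes_emitted=9
After char 13 ('r'=43): chars_in_quartet=2 acc=0xDAB bytes_emitted=9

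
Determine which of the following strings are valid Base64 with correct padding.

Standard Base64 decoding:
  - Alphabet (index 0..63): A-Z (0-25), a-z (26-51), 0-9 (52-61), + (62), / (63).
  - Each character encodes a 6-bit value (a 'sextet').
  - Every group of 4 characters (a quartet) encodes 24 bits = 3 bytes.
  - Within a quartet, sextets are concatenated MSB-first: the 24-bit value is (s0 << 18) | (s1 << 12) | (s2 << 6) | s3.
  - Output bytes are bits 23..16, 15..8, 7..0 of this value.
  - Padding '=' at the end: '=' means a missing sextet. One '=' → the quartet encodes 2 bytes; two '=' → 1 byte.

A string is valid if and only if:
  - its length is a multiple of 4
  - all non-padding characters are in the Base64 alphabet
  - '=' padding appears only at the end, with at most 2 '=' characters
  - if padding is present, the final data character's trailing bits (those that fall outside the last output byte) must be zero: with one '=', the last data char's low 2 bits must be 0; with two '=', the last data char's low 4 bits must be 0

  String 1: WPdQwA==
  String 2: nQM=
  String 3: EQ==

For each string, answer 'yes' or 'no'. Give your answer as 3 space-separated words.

String 1: 'WPdQwA==' → valid
String 2: 'nQM=' → valid
String 3: 'EQ==' → valid

Answer: yes yes yes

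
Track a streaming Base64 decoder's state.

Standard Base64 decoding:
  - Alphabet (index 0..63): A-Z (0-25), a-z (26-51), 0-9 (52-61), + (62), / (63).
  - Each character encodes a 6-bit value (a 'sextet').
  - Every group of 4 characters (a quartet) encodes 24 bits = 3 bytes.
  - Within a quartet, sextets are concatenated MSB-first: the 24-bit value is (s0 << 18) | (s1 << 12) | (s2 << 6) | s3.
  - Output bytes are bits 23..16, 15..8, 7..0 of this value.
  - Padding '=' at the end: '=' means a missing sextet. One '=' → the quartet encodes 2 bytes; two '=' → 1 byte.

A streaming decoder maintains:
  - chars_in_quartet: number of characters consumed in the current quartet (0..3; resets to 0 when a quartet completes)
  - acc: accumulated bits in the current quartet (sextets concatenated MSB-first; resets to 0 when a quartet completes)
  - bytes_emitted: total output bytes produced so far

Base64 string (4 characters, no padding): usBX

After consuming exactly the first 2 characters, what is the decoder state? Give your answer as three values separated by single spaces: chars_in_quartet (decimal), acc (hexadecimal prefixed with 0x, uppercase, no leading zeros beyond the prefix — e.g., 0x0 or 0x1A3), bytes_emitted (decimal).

After char 0 ('u'=46): chars_in_quartet=1 acc=0x2E bytes_emitted=0
After char 1 ('s'=44): chars_in_quartet=2 acc=0xBAC bytes_emitted=0

Answer: 2 0xBAC 0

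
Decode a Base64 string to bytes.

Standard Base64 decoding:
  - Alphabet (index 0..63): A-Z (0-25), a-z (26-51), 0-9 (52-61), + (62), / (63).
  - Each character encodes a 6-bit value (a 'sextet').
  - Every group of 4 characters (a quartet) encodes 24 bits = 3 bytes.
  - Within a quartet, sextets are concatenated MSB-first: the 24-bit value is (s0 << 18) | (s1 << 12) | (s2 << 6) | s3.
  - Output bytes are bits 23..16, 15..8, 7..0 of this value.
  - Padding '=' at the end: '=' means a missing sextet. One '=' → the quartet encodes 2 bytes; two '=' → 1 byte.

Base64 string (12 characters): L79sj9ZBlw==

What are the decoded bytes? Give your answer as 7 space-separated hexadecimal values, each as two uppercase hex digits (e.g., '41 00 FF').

Answer: 2F BF 6C 8F D6 41 97

Derivation:
After char 0 ('L'=11): chars_in_quartet=1 acc=0xB bytes_emitted=0
After char 1 ('7'=59): chars_in_quartet=2 acc=0x2FB bytes_emitted=0
After char 2 ('9'=61): chars_in_quartet=3 acc=0xBEFD bytes_emitted=0
After char 3 ('s'=44): chars_in_quartet=4 acc=0x2FBF6C -> emit 2F BF 6C, reset; bytes_emitted=3
After char 4 ('j'=35): chars_in_quartet=1 acc=0x23 bytes_emitted=3
After char 5 ('9'=61): chars_in_quartet=2 acc=0x8FD bytes_emitted=3
After char 6 ('Z'=25): chars_in_quartet=3 acc=0x23F59 bytes_emitted=3
After char 7 ('B'=1): chars_in_quartet=4 acc=0x8FD641 -> emit 8F D6 41, reset; bytes_emitted=6
After char 8 ('l'=37): chars_in_quartet=1 acc=0x25 bytes_emitted=6
After char 9 ('w'=48): chars_in_quartet=2 acc=0x970 bytes_emitted=6
Padding '==': partial quartet acc=0x970 -> emit 97; bytes_emitted=7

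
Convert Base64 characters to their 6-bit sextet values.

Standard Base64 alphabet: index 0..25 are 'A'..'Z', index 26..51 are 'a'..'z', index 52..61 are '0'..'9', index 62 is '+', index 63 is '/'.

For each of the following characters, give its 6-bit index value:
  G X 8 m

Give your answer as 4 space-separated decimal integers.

'G': A..Z range, ord('G') − ord('A') = 6
'X': A..Z range, ord('X') − ord('A') = 23
'8': 0..9 range, 52 + ord('8') − ord('0') = 60
'm': a..z range, 26 + ord('m') − ord('a') = 38

Answer: 6 23 60 38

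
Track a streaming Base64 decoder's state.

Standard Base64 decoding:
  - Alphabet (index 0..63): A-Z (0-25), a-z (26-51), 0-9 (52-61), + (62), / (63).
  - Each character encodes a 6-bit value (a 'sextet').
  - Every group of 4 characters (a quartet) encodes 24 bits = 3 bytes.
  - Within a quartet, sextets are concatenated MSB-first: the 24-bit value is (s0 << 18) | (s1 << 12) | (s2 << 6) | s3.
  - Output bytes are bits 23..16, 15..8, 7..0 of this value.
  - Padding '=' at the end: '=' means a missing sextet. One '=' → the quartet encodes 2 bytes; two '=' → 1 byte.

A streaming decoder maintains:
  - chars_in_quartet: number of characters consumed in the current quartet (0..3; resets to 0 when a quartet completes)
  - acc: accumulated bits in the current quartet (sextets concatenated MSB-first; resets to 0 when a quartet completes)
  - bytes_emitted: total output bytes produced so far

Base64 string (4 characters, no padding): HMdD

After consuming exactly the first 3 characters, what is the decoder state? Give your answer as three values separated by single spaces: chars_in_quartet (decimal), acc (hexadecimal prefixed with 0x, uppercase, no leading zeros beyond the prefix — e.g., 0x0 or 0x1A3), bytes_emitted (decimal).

Answer: 3 0x731D 0

Derivation:
After char 0 ('H'=7): chars_in_quartet=1 acc=0x7 bytes_emitted=0
After char 1 ('M'=12): chars_in_quartet=2 acc=0x1CC bytes_emitted=0
After char 2 ('d'=29): chars_in_quartet=3 acc=0x731D bytes_emitted=0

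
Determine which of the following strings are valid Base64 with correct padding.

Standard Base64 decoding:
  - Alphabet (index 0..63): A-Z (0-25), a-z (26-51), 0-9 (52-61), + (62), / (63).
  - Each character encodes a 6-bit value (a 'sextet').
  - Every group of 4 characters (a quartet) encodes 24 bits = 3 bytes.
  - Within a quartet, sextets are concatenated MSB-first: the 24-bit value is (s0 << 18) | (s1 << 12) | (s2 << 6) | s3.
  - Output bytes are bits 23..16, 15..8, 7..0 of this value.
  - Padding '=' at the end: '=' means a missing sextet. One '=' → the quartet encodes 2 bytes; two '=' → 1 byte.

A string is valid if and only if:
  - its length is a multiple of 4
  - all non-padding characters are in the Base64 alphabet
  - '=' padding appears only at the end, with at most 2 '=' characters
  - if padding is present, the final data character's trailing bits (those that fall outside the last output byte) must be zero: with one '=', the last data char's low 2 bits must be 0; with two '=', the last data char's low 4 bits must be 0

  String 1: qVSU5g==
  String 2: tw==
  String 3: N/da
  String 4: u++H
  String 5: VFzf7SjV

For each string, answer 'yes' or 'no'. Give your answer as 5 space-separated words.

String 1: 'qVSU5g==' → valid
String 2: 'tw==' → valid
String 3: 'N/da' → valid
String 4: 'u++H' → valid
String 5: 'VFzf7SjV' → valid

Answer: yes yes yes yes yes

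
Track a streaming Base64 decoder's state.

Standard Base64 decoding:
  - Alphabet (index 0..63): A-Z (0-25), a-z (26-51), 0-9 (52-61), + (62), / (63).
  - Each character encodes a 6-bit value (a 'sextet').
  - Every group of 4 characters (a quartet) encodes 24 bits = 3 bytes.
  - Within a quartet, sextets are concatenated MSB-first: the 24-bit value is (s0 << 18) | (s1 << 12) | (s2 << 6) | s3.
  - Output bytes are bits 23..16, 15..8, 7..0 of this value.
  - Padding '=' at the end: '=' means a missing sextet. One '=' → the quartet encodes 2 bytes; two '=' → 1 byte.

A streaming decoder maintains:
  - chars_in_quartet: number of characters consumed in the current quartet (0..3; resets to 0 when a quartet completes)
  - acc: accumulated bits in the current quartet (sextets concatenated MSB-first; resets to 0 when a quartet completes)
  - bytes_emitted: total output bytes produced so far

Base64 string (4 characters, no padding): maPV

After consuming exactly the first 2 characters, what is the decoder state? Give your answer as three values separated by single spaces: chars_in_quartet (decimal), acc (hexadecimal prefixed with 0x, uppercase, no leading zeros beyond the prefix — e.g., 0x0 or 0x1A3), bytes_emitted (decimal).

After char 0 ('m'=38): chars_in_quartet=1 acc=0x26 bytes_emitted=0
After char 1 ('a'=26): chars_in_quartet=2 acc=0x99A bytes_emitted=0

Answer: 2 0x99A 0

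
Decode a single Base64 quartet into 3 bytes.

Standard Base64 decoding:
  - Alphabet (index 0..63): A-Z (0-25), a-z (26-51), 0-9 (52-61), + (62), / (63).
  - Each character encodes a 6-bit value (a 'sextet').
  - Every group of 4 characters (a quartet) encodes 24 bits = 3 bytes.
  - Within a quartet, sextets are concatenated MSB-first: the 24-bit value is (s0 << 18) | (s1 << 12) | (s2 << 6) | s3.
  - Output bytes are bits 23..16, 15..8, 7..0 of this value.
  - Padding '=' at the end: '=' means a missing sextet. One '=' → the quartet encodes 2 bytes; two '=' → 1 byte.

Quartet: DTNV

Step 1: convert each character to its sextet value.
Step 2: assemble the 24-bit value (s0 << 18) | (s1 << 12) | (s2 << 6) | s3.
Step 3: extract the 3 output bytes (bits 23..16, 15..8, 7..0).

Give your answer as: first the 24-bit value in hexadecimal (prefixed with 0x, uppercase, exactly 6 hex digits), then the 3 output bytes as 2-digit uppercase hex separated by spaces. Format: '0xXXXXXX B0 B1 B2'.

Answer: 0x0D3355 0D 33 55

Derivation:
Sextets: D=3, T=19, N=13, V=21
24-bit: (3<<18) | (19<<12) | (13<<6) | 21
      = 0x0C0000 | 0x013000 | 0x000340 | 0x000015
      = 0x0D3355
Bytes: (v>>16)&0xFF=0D, (v>>8)&0xFF=33, v&0xFF=55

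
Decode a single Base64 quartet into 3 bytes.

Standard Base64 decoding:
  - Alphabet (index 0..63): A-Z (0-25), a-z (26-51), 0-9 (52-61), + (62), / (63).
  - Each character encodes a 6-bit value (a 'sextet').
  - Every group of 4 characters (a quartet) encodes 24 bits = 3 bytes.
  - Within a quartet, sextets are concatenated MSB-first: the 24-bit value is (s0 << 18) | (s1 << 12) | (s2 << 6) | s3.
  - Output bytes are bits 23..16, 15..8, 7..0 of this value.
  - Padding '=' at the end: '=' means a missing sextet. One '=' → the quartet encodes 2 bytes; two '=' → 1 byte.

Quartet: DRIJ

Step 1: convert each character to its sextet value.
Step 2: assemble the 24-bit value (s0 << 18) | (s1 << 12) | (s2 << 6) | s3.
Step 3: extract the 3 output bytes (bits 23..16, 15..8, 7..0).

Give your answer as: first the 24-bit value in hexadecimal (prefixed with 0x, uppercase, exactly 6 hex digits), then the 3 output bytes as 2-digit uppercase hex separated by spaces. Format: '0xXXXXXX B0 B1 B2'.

Sextets: D=3, R=17, I=8, J=9
24-bit: (3<<18) | (17<<12) | (8<<6) | 9
      = 0x0C0000 | 0x011000 | 0x000200 | 0x000009
      = 0x0D1209
Bytes: (v>>16)&0xFF=0D, (v>>8)&0xFF=12, v&0xFF=09

Answer: 0x0D1209 0D 12 09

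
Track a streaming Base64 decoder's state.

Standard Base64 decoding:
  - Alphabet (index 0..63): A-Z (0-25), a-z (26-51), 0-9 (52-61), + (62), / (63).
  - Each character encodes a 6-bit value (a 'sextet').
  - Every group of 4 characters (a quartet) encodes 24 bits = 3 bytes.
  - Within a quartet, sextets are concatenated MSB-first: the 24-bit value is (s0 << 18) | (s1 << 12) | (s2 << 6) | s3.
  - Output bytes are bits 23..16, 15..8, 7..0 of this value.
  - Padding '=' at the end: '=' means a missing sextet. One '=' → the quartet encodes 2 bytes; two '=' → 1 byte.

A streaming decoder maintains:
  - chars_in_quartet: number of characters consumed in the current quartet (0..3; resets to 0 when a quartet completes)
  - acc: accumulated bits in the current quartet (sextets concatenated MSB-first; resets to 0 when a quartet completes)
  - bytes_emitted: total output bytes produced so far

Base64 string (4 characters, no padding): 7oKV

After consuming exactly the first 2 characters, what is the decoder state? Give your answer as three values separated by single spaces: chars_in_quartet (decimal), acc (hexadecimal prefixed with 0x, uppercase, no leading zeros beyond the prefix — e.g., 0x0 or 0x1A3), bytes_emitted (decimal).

Answer: 2 0xEE8 0

Derivation:
After char 0 ('7'=59): chars_in_quartet=1 acc=0x3B bytes_emitted=0
After char 1 ('o'=40): chars_in_quartet=2 acc=0xEE8 bytes_emitted=0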